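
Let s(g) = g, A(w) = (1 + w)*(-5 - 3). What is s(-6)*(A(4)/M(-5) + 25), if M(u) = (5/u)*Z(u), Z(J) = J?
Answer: -102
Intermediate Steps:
A(w) = -8 - 8*w (A(w) = (1 + w)*(-8) = -8 - 8*w)
M(u) = 5 (M(u) = (5/u)*u = 5)
s(-6)*(A(4)/M(-5) + 25) = -6*((-8 - 8*4)/5 + 25) = -6*((-8 - 32)*(⅕) + 25) = -6*(-40*⅕ + 25) = -6*(-8 + 25) = -6*17 = -102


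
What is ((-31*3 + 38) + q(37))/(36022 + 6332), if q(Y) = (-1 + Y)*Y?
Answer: 1277/42354 ≈ 0.030151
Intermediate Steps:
q(Y) = Y*(-1 + Y)
((-31*3 + 38) + q(37))/(36022 + 6332) = ((-31*3 + 38) + 37*(-1 + 37))/(36022 + 6332) = ((-93 + 38) + 37*36)/42354 = (-55 + 1332)*(1/42354) = 1277*(1/42354) = 1277/42354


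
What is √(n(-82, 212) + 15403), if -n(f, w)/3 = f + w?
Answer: √15013 ≈ 122.53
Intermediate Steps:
n(f, w) = -3*f - 3*w (n(f, w) = -3*(f + w) = -3*f - 3*w)
√(n(-82, 212) + 15403) = √((-3*(-82) - 3*212) + 15403) = √((246 - 636) + 15403) = √(-390 + 15403) = √15013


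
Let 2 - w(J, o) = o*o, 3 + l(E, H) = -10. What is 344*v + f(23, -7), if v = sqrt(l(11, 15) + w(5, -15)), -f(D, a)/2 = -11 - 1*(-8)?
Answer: 6 + 688*I*sqrt(59) ≈ 6.0 + 5284.6*I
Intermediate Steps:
l(E, H) = -13 (l(E, H) = -3 - 10 = -13)
w(J, o) = 2 - o**2 (w(J, o) = 2 - o*o = 2 - o**2)
f(D, a) = 6 (f(D, a) = -2*(-11 - 1*(-8)) = -2*(-11 + 8) = -2*(-3) = 6)
v = 2*I*sqrt(59) (v = sqrt(-13 + (2 - 1*(-15)**2)) = sqrt(-13 + (2 - 1*225)) = sqrt(-13 + (2 - 225)) = sqrt(-13 - 223) = sqrt(-236) = 2*I*sqrt(59) ≈ 15.362*I)
344*v + f(23, -7) = 344*(2*I*sqrt(59)) + 6 = 688*I*sqrt(59) + 6 = 6 + 688*I*sqrt(59)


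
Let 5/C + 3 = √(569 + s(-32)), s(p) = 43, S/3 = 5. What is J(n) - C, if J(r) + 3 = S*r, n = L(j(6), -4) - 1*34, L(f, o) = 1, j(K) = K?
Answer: -100103/201 - 10*√17/201 ≈ -498.23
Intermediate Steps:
S = 15 (S = 3*5 = 15)
n = -33 (n = 1 - 1*34 = 1 - 34 = -33)
J(r) = -3 + 15*r
C = 5/(-3 + 6*√17) (C = 5/(-3 + √(569 + 43)) = 5/(-3 + √612) = 5/(-3 + 6*√17) ≈ 0.23001)
J(n) - C = (-3 + 15*(-33)) - (5/201 + 10*√17/201) = (-3 - 495) + (-5/201 - 10*√17/201) = -498 + (-5/201 - 10*√17/201) = -100103/201 - 10*√17/201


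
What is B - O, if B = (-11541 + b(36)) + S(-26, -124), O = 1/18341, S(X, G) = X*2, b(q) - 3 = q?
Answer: -211911915/18341 ≈ -11554.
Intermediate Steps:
b(q) = 3 + q
S(X, G) = 2*X
O = 1/18341 ≈ 5.4523e-5
B = -11554 (B = (-11541 + (3 + 36)) + 2*(-26) = (-11541 + 39) - 52 = -11502 - 52 = -11554)
B - O = -11554 - 1*1/18341 = -11554 - 1/18341 = -211911915/18341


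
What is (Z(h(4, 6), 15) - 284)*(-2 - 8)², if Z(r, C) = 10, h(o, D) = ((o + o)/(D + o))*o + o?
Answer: -27400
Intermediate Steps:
h(o, D) = o + 2*o²/(D + o) (h(o, D) = ((2*o)/(D + o))*o + o = (2*o/(D + o))*o + o = 2*o²/(D + o) + o = o + 2*o²/(D + o))
(Z(h(4, 6), 15) - 284)*(-2 - 8)² = (10 - 284)*(-2 - 8)² = -274*(-10)² = -274*100 = -27400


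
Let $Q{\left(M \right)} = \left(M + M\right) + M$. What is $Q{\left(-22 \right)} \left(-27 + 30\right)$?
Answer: $-198$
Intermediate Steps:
$Q{\left(M \right)} = 3 M$ ($Q{\left(M \right)} = 2 M + M = 3 M$)
$Q{\left(-22 \right)} \left(-27 + 30\right) = 3 \left(-22\right) \left(-27 + 30\right) = \left(-66\right) 3 = -198$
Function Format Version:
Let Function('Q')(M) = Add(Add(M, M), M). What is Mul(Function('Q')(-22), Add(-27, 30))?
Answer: -198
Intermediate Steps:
Function('Q')(M) = Mul(3, M) (Function('Q')(M) = Add(Mul(2, M), M) = Mul(3, M))
Mul(Function('Q')(-22), Add(-27, 30)) = Mul(Mul(3, -22), Add(-27, 30)) = Mul(-66, 3) = -198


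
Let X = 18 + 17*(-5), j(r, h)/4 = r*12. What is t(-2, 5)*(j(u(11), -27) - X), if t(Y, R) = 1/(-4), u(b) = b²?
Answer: -5875/4 ≈ -1468.8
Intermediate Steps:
t(Y, R) = -¼
j(r, h) = 48*r (j(r, h) = 4*(r*12) = 4*(12*r) = 48*r)
X = -67 (X = 18 - 85 = -67)
t(-2, 5)*(j(u(11), -27) - X) = -(48*11² - 1*(-67))/4 = -(48*121 + 67)/4 = -(5808 + 67)/4 = -¼*5875 = -5875/4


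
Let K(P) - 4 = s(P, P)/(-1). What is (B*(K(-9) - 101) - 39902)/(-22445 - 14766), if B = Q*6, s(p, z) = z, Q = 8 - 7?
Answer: 40430/37211 ≈ 1.0865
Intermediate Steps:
Q = 1
B = 6 (B = 1*6 = 6)
K(P) = 4 - P (K(P) = 4 + P/(-1) = 4 + P*(-1) = 4 - P)
(B*(K(-9) - 101) - 39902)/(-22445 - 14766) = (6*((4 - 1*(-9)) - 101) - 39902)/(-22445 - 14766) = (6*((4 + 9) - 101) - 39902)/(-37211) = (6*(13 - 101) - 39902)*(-1/37211) = (6*(-88) - 39902)*(-1/37211) = (-528 - 39902)*(-1/37211) = -40430*(-1/37211) = 40430/37211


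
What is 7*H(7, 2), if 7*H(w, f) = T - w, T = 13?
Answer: 6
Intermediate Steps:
H(w, f) = 13/7 - w/7 (H(w, f) = (13 - w)/7 = 13/7 - w/7)
7*H(7, 2) = 7*(13/7 - ⅐*7) = 7*(13/7 - 1) = 7*(6/7) = 6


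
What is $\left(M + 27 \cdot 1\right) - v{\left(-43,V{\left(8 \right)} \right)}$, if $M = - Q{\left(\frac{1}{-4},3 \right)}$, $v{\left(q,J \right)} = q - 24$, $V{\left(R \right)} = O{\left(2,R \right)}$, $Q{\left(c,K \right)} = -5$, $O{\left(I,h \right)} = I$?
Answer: $99$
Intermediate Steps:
$V{\left(R \right)} = 2$
$v{\left(q,J \right)} = -24 + q$
$M = 5$ ($M = \left(-1\right) \left(-5\right) = 5$)
$\left(M + 27 \cdot 1\right) - v{\left(-43,V{\left(8 \right)} \right)} = \left(5 + 27 \cdot 1\right) - \left(-24 - 43\right) = \left(5 + 27\right) - -67 = 32 + 67 = 99$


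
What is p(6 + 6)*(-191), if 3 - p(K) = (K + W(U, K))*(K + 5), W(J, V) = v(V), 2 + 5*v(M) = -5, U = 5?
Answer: 169226/5 ≈ 33845.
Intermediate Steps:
v(M) = -7/5 (v(M) = -⅖ + (⅕)*(-5) = -⅖ - 1 = -7/5)
W(J, V) = -7/5
p(K) = 3 - (5 + K)*(-7/5 + K) (p(K) = 3 - (K - 7/5)*(K + 5) = 3 - (-7/5 + K)*(5 + K) = 3 - (5 + K)*(-7/5 + K))
p(6 + 6)*(-191) = (10 - (6 + 6)² - 18*(6 + 6)/5)*(-191) = (10 - 1*12² - 18/5*12)*(-191) = (10 - 1*144 - 216/5)*(-191) = (10 - 144 - 216/5)*(-191) = -886/5*(-191) = 169226/5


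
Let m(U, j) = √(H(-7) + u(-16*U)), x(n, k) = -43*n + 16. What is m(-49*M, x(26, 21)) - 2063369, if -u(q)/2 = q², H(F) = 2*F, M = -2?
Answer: -2063369 + I*√4917262 ≈ -2.0634e+6 + 2217.5*I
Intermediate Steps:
x(n, k) = 16 - 43*n
u(q) = -2*q²
m(U, j) = √(-14 - 512*U²) (m(U, j) = √(2*(-7) - 2*256*U²) = √(-14 - 512*U²))
m(-49*M, x(26, 21)) - 2063369 = √(-14 - 512*(-49*(-2))²) - 2063369 = √(-14 - 512*98²) - 2063369 = √(-14 - 512*9604) - 2063369 = √(-14 - 4917248) - 2063369 = √(-4917262) - 2063369 = I*√4917262 - 2063369 = -2063369 + I*√4917262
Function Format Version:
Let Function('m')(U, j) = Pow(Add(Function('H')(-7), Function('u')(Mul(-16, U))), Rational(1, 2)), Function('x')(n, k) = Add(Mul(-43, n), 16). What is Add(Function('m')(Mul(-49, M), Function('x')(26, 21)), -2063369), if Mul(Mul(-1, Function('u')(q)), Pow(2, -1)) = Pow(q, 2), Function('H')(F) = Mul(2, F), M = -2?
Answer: Add(-2063369, Mul(I, Pow(4917262, Rational(1, 2)))) ≈ Add(-2.0634e+6, Mul(2217.5, I))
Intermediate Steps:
Function('x')(n, k) = Add(16, Mul(-43, n))
Function('u')(q) = Mul(-2, Pow(q, 2))
Function('m')(U, j) = Pow(Add(-14, Mul(-512, Pow(U, 2))), Rational(1, 2)) (Function('m')(U, j) = Pow(Add(Mul(2, -7), Mul(-2, Pow(Mul(-16, U), 2))), Rational(1, 2)) = Pow(Add(-14, Mul(-2, Mul(256, Pow(U, 2)))), Rational(1, 2)) = Pow(Add(-14, Mul(-512, Pow(U, 2))), Rational(1, 2)))
Add(Function('m')(Mul(-49, M), Function('x')(26, 21)), -2063369) = Add(Pow(Add(-14, Mul(-512, Pow(Mul(-49, -2), 2))), Rational(1, 2)), -2063369) = Add(Pow(Add(-14, Mul(-512, Pow(98, 2))), Rational(1, 2)), -2063369) = Add(Pow(Add(-14, Mul(-512, 9604)), Rational(1, 2)), -2063369) = Add(Pow(Add(-14, -4917248), Rational(1, 2)), -2063369) = Add(Pow(-4917262, Rational(1, 2)), -2063369) = Add(Mul(I, Pow(4917262, Rational(1, 2))), -2063369) = Add(-2063369, Mul(I, Pow(4917262, Rational(1, 2))))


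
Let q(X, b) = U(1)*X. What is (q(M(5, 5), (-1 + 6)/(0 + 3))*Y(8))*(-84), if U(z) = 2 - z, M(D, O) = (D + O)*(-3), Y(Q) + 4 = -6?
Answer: -25200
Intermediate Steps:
Y(Q) = -10 (Y(Q) = -4 - 6 = -10)
M(D, O) = -3*D - 3*O
q(X, b) = X (q(X, b) = (2 - 1*1)*X = (2 - 1)*X = 1*X = X)
(q(M(5, 5), (-1 + 6)/(0 + 3))*Y(8))*(-84) = ((-3*5 - 3*5)*(-10))*(-84) = ((-15 - 15)*(-10))*(-84) = -30*(-10)*(-84) = 300*(-84) = -25200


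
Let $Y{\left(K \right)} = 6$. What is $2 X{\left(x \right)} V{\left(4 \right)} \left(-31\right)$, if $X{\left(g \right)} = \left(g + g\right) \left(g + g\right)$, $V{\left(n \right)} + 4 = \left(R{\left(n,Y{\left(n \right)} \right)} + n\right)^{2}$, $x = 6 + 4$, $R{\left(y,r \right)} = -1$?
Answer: $-124000$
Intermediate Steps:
$x = 10$
$V{\left(n \right)} = -4 + \left(-1 + n\right)^{2}$
$X{\left(g \right)} = 4 g^{2}$ ($X{\left(g \right)} = 2 g 2 g = 4 g^{2}$)
$2 X{\left(x \right)} V{\left(4 \right)} \left(-31\right) = 2 \cdot 4 \cdot 10^{2} \left(-4 + \left(-1 + 4\right)^{2}\right) \left(-31\right) = 2 \cdot 4 \cdot 100 \left(-4 + 3^{2}\right) \left(-31\right) = 2 \cdot 400 \left(-4 + 9\right) \left(-31\right) = 800 \cdot 5 \left(-31\right) = 4000 \left(-31\right) = -124000$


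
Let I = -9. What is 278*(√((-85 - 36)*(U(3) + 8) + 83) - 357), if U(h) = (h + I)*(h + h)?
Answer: -99246 + 278*√3471 ≈ -82868.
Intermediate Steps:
U(h) = 2*h*(-9 + h) (U(h) = (h - 9)*(h + h) = (-9 + h)*(2*h) = 2*h*(-9 + h))
278*(√((-85 - 36)*(U(3) + 8) + 83) - 357) = 278*(√((-85 - 36)*(2*3*(-9 + 3) + 8) + 83) - 357) = 278*(√(-121*(2*3*(-6) + 8) + 83) - 357) = 278*(√(-121*(-36 + 8) + 83) - 357) = 278*(√(-121*(-28) + 83) - 357) = 278*(√(3388 + 83) - 357) = 278*(√3471 - 357) = 278*(-357 + √3471) = -99246 + 278*√3471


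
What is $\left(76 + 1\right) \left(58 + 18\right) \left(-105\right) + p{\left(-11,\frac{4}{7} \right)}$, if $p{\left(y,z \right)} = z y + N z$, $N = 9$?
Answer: $- \frac{4301228}{7} \approx -6.1446 \cdot 10^{5}$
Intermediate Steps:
$p{\left(y,z \right)} = 9 z + y z$ ($p{\left(y,z \right)} = z y + 9 z = y z + 9 z = 9 z + y z$)
$\left(76 + 1\right) \left(58 + 18\right) \left(-105\right) + p{\left(-11,\frac{4}{7} \right)} = \left(76 + 1\right) \left(58 + 18\right) \left(-105\right) + \frac{4}{7} \left(9 - 11\right) = 77 \cdot 76 \left(-105\right) + 4 \cdot \frac{1}{7} \left(-2\right) = 5852 \left(-105\right) + \frac{4}{7} \left(-2\right) = -614460 - \frac{8}{7} = - \frac{4301228}{7}$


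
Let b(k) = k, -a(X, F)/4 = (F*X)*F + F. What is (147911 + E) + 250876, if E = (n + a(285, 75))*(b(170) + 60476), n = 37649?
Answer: -386627008759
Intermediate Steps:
a(X, F) = -4*F - 4*X*F² (a(X, F) = -4*((F*X)*F + F) = -4*(X*F² + F) = -4*(F + X*F²) = -4*F - 4*X*F²)
E = -386627407546 (E = (37649 - 4*75*(1 + 75*285))*(170 + 60476) = (37649 - 4*75*(1 + 21375))*60646 = (37649 - 4*75*21376)*60646 = (37649 - 6412800)*60646 = -6375151*60646 = -386627407546)
(147911 + E) + 250876 = (147911 - 386627407546) + 250876 = -386627259635 + 250876 = -386627008759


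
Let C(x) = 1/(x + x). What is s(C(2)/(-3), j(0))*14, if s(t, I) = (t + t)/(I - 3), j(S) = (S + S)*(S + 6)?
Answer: 7/9 ≈ 0.77778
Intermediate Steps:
C(x) = 1/(2*x)
j(S) = 2*S*(6 + S) (j(S) = (2*S)*(6 + S) = 2*S*(6 + S))
s(t, I) = 2*t/(-3 + I) (s(t, I) = (2*t)/(-3 + I) = 2*t/(-3 + I))
s(C(2)/(-3), j(0))*14 = (2*(((½)/2)/(-3))/(-3 + 2*0*(6 + 0)))*14 = (2*(((½)*(½))*(-⅓))/(-3 + 2*0*6))*14 = (2*((¼)*(-⅓))/(-3 + 0))*14 = (2*(-1/12)/(-3))*14 = (2*(-1/12)*(-⅓))*14 = (1/18)*14 = 7/9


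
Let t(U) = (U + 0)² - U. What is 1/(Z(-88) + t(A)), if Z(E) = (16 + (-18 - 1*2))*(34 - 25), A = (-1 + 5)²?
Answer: 1/204 ≈ 0.0049020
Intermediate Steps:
A = 16 (A = 4² = 16)
t(U) = U² - U
Z(E) = -36 (Z(E) = (16 + (-18 - 2))*9 = (16 - 20)*9 = -4*9 = -36)
1/(Z(-88) + t(A)) = 1/(-36 + 16*(-1 + 16)) = 1/(-36 + 16*15) = 1/(-36 + 240) = 1/204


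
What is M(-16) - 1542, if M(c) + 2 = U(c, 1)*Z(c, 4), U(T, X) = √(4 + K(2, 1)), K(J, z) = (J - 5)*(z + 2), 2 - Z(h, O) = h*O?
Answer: -1544 + 66*I*√5 ≈ -1544.0 + 147.58*I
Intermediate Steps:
Z(h, O) = 2 - O*h (Z(h, O) = 2 - h*O = 2 - O*h)
K(J, z) = (-5 + J)*(2 + z)
U(T, X) = I*√5 (U(T, X) = √(4 + (-10 - 5*1 + 2*2 + 2*1)) = √(4 + (-10 - 5 + 4 + 2)) = √(4 - 9) = √(-5) = I*√5)
M(c) = -2 + I*√5*(2 - 4*c) (M(c) = -2 + (I*√5)*(2 - 1*4*c) = -2 + (I*√5)*(2 - 4*c) = -2 + I*√5*(2 - 4*c))
M(-16) - 1542 = (-2 + 2*I*√5*(1 - 2*(-16))) - 1542 = (-2 + 2*I*√5*(1 + 32)) - 1542 = (-2 + 2*I*√5*33) - 1542 = (-2 + 66*I*√5) - 1542 = -1544 + 66*I*√5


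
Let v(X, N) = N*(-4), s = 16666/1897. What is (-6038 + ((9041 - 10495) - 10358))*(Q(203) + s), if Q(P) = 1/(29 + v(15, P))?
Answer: -11090443850/70731 ≈ -1.5680e+5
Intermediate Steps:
s = 16666/1897 (s = 16666*(1/1897) = 16666/1897 ≈ 8.7854)
v(X, N) = -4*N
Q(P) = 1/(29 - 4*P)
(-6038 + ((9041 - 10495) - 10358))*(Q(203) + s) = (-6038 + ((9041 - 10495) - 10358))*(-1/(-29 + 4*203) + 16666/1897) = (-6038 + (-1454 - 10358))*(-1/(-29 + 812) + 16666/1897) = (-6038 - 11812)*(-1/783 + 16666/1897) = -17850*(-1*1/783 + 16666/1897) = -17850*(-1/783 + 16666/1897) = -17850*13047581/1485351 = -11090443850/70731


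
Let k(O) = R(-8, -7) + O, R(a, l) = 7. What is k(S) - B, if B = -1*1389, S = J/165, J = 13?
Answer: 230353/165 ≈ 1396.1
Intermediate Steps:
S = 13/165 ≈ 0.078788
k(O) = 7 + O
B = -1389
k(S) - B = (7 + 13/165) - 1*(-1389) = 1168/165 + 1389 = 230353/165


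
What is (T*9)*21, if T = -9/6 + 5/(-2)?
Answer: -756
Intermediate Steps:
T = -4 (T = -9*⅙ + 5*(-½) = -3/2 - 5/2 = -4)
(T*9)*21 = -4*9*21 = -36*21 = -756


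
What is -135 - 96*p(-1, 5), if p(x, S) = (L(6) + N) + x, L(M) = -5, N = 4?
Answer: 57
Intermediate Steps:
p(x, S) = -1 + x (p(x, S) = (-5 + 4) + x = -1 + x)
-135 - 96*p(-1, 5) = -135 - 96*(-1 - 1) = -135 - 96*(-2) = -135 + 192 = 57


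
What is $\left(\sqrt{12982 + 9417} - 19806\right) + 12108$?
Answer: $-7698 + \sqrt{22399} \approx -7548.3$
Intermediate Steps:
$\left(\sqrt{12982 + 9417} - 19806\right) + 12108 = \left(\sqrt{22399} - 19806\right) + 12108 = \left(-19806 + \sqrt{22399}\right) + 12108 = -7698 + \sqrt{22399}$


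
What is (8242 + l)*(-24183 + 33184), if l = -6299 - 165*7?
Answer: 7092788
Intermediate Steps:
l = -7454 (l = -6299 - 1155 = -7454)
(8242 + l)*(-24183 + 33184) = (8242 - 7454)*(-24183 + 33184) = 788*9001 = 7092788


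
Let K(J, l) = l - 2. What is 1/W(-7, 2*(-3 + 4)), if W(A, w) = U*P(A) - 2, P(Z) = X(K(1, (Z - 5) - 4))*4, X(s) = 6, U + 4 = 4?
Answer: -½ ≈ -0.50000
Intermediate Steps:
K(J, l) = -2 + l
U = 0 (U = -4 + 4 = 0)
P(Z) = 24 (P(Z) = 6*4 = 24)
W(A, w) = -2 (W(A, w) = 0*24 - 2 = 0 - 2 = -2)
1/W(-7, 2*(-3 + 4)) = 1/(-2) = -½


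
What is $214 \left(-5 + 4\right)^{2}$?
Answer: $214$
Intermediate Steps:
$214 \left(-5 + 4\right)^{2} = 214 \left(-1\right)^{2} = 214 \cdot 1 = 214$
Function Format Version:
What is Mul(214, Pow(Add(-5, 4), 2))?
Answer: 214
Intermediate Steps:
Mul(214, Pow(Add(-5, 4), 2)) = Mul(214, Pow(-1, 2)) = Mul(214, 1) = 214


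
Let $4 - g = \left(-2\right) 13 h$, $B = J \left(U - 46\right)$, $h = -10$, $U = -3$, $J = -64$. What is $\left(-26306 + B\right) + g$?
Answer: $-23426$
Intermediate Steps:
$B = 3136$ ($B = - 64 \left(-3 - 46\right) = \left(-64\right) \left(-49\right) = 3136$)
$g = -256$ ($g = 4 - \left(-2\right) 13 \left(-10\right) = 4 - \left(-26\right) \left(-10\right) = 4 - 260 = -256$)
$\left(-26306 + B\right) + g = \left(-26306 + 3136\right) - 256 = -23170 - 256 = -23426$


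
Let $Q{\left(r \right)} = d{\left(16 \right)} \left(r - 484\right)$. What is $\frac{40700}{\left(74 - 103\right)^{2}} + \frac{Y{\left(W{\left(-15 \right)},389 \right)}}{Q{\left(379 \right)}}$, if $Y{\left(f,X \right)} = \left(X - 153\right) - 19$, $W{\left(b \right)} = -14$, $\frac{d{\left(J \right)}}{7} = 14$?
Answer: $\frac{59802929}{1236270} \approx 48.374$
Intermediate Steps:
$d{\left(J \right)} = 98$ ($d{\left(J \right)} = 7 \cdot 14 = 98$)
$Y{\left(f,X \right)} = -172 + X$ ($Y{\left(f,X \right)} = \left(-153 + X\right) - 19 = -172 + X$)
$Q{\left(r \right)} = -47432 + 98 r$ ($Q{\left(r \right)} = 98 \left(r - 484\right) = 98 \left(-484 + r\right) = -47432 + 98 r$)
$\frac{40700}{\left(74 - 103\right)^{2}} + \frac{Y{\left(W{\left(-15 \right)},389 \right)}}{Q{\left(379 \right)}} = \frac{40700}{\left(74 - 103\right)^{2}} + \frac{-172 + 389}{-47432 + 98 \cdot 379} = \frac{40700}{\left(-29\right)^{2}} + \frac{217}{-47432 + 37142} = \frac{40700}{841} + \frac{217}{-10290} = 40700 \cdot \frac{1}{841} + 217 \left(- \frac{1}{10290}\right) = \frac{40700}{841} - \frac{31}{1470} = \frac{59802929}{1236270}$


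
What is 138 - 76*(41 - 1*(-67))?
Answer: -8070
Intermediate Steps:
138 - 76*(41 - 1*(-67)) = 138 - 76*(41 + 67) = 138 - 76*108 = 138 - 8208 = -8070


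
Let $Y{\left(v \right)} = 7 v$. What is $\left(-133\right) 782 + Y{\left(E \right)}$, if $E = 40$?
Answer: $-103726$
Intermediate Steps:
$\left(-133\right) 782 + Y{\left(E \right)} = \left(-133\right) 782 + 7 \cdot 40 = -104006 + 280 = -103726$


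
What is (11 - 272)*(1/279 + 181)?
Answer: -1464500/31 ≈ -47242.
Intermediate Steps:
(11 - 272)*(1/279 + 181) = -261*(1/279 + 181) = -261*50500/279 = -1464500/31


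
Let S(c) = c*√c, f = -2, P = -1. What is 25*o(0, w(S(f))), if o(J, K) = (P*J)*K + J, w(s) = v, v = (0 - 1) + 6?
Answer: 0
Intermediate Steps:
S(c) = c^(3/2)
v = 5 (v = -1 + 6 = 5)
w(s) = 5
o(J, K) = J - J*K (o(J, K) = (-J)*K + J = -J*K + J = J - J*K)
25*o(0, w(S(f))) = 25*(0*(1 - 1*5)) = 25*(0*(1 - 5)) = 25*(0*(-4)) = 25*0 = 0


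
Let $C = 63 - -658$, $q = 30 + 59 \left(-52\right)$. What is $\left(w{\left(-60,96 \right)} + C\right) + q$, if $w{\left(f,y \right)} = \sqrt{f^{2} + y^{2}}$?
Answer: $-2317 + 12 \sqrt{89} \approx -2203.8$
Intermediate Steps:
$q = -3038$ ($q = 30 - 3068 = -3038$)
$C = 721$ ($C = 63 + 658 = 721$)
$\left(w{\left(-60,96 \right)} + C\right) + q = \left(\sqrt{\left(-60\right)^{2} + 96^{2}} + 721\right) - 3038 = \left(\sqrt{3600 + 9216} + 721\right) - 3038 = \left(\sqrt{12816} + 721\right) - 3038 = \left(12 \sqrt{89} + 721\right) - 3038 = \left(721 + 12 \sqrt{89}\right) - 3038 = -2317 + 12 \sqrt{89}$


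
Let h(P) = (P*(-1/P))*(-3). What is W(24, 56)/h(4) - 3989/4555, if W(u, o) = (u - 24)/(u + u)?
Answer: -3989/4555 ≈ -0.87574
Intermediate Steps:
W(u, o) = (-24 + u)/(2*u) (W(u, o) = (-24 + u)/((2*u)) = (-24 + u)*(1/(2*u)) = (-24 + u)/(2*u))
h(P) = 3 (h(P) = -1*(-3) = 3)
W(24, 56)/h(4) - 3989/4555 = ((½)*(-24 + 24)/24)/3 - 3989/4555 = ((½)*(1/24)*0)*(⅓) - 3989*1/4555 = 0*(⅓) - 3989/4555 = 0 - 3989/4555 = -3989/4555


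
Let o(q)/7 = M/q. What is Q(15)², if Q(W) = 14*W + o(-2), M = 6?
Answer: 35721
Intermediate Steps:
o(q) = 42/q (o(q) = 7*(6/q) = 42/q)
Q(W) = -21 + 14*W (Q(W) = 14*W + 42/(-2) = 14*W + 42*(-½) = 14*W - 21 = -21 + 14*W)
Q(15)² = (-21 + 14*15)² = (-21 + 210)² = 189² = 35721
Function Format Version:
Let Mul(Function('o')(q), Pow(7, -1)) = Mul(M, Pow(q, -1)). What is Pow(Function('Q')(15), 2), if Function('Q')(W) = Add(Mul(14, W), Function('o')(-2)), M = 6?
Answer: 35721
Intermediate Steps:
Function('o')(q) = Mul(42, Pow(q, -1)) (Function('o')(q) = Mul(7, Mul(6, Pow(q, -1))) = Mul(42, Pow(q, -1)))
Function('Q')(W) = Add(-21, Mul(14, W)) (Function('Q')(W) = Add(Mul(14, W), Mul(42, Pow(-2, -1))) = Add(Mul(14, W), Mul(42, Rational(-1, 2))) = Add(Mul(14, W), -21) = Add(-21, Mul(14, W)))
Pow(Function('Q')(15), 2) = Pow(Add(-21, Mul(14, 15)), 2) = Pow(Add(-21, 210), 2) = Pow(189, 2) = 35721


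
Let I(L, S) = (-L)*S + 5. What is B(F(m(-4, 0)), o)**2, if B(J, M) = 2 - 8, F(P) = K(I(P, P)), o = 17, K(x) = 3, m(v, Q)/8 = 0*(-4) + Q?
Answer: 36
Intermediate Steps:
m(v, Q) = 8*Q (m(v, Q) = 8*(0*(-4) + Q) = 8*(0 + Q) = 8*Q)
I(L, S) = 5 - L*S (I(L, S) = -L*S + 5 = 5 - L*S)
F(P) = 3
B(J, M) = -6
B(F(m(-4, 0)), o)**2 = (-6)**2 = 36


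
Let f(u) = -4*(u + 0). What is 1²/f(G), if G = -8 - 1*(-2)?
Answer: 1/24 ≈ 0.041667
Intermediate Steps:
G = -6 (G = -8 + 2 = -6)
f(u) = -4*u
1²/f(G) = 1²/((-4*(-6))) = 1/24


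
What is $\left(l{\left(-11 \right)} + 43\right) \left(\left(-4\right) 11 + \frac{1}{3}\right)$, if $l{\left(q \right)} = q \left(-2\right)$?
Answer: $- \frac{8515}{3} \approx -2838.3$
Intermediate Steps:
$l{\left(q \right)} = - 2 q$
$\left(l{\left(-11 \right)} + 43\right) \left(\left(-4\right) 11 + \frac{1}{3}\right) = \left(\left(-2\right) \left(-11\right) + 43\right) \left(\left(-4\right) 11 + \frac{1}{3}\right) = \left(22 + 43\right) \left(-44 + \frac{1}{3}\right) = 65 \left(- \frac{131}{3}\right) = - \frac{8515}{3}$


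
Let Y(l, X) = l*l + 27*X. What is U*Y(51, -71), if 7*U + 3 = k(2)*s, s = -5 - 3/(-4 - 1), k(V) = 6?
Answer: -14364/5 ≈ -2872.8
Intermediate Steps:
s = -22/5 (s = -5 - 3/(-5) = -5 - ⅕*(-3) = -5 + ⅗ = -22/5 ≈ -4.4000)
Y(l, X) = l² + 27*X
U = -21/5 (U = -3/7 + (6*(-22/5))/7 = -3/7 + (⅐)*(-132/5) = -3/7 - 132/35 = -21/5 ≈ -4.2000)
U*Y(51, -71) = -21*(51² + 27*(-71))/5 = -21*(2601 - 1917)/5 = -21/5*684 = -14364/5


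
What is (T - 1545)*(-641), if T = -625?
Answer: 1390970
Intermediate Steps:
(T - 1545)*(-641) = (-625 - 1545)*(-641) = -2170*(-641) = 1390970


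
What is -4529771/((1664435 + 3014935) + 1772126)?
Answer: -4529771/6451496 ≈ -0.70213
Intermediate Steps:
-4529771/((1664435 + 3014935) + 1772126) = -4529771/(4679370 + 1772126) = -4529771/6451496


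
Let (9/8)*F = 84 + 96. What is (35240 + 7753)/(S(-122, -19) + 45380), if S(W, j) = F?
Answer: 4777/5060 ≈ 0.94407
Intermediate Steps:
F = 160 (F = 8*(84 + 96)/9 = (8/9)*180 = 160)
S(W, j) = 160
(35240 + 7753)/(S(-122, -19) + 45380) = (35240 + 7753)/(160 + 45380) = 42993/45540 = 42993*(1/45540) = 4777/5060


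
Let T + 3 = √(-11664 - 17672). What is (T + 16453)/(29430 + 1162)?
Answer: 8225/15296 + I*√7334/15296 ≈ 0.53772 + 0.0055988*I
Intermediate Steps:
T = -3 + 2*I*√7334 (T = -3 + √(-11664 - 17672) = -3 + √(-29336) = -3 + 2*I*√7334 ≈ -3.0 + 171.28*I)
(T + 16453)/(29430 + 1162) = ((-3 + 2*I*√7334) + 16453)/(29430 + 1162) = (16450 + 2*I*√7334)/30592 = (16450 + 2*I*√7334)*(1/30592) = 8225/15296 + I*√7334/15296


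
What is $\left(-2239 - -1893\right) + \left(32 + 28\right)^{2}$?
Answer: $3254$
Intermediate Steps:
$\left(-2239 - -1893\right) + \left(32 + 28\right)^{2} = \left(-2239 + 1893\right) + 60^{2} = -346 + 3600 = 3254$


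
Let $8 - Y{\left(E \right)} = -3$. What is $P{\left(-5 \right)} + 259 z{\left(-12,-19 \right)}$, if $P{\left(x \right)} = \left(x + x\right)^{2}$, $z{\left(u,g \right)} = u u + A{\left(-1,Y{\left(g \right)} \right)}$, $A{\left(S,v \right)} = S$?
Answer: $37137$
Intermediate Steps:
$Y{\left(E \right)} = 11$ ($Y{\left(E \right)} = 8 - -3 = 8 + 3 = 11$)
$z{\left(u,g \right)} = -1 + u^{2}$ ($z{\left(u,g \right)} = u u - 1 = u^{2} - 1 = -1 + u^{2}$)
$P{\left(x \right)} = 4 x^{2}$ ($P{\left(x \right)} = \left(2 x\right)^{2} = 4 x^{2}$)
$P{\left(-5 \right)} + 259 z{\left(-12,-19 \right)} = 4 \left(-5\right)^{2} + 259 \left(-1 + \left(-12\right)^{2}\right) = 4 \cdot 25 + 259 \left(-1 + 144\right) = 100 + 259 \cdot 143 = 100 + 37037 = 37137$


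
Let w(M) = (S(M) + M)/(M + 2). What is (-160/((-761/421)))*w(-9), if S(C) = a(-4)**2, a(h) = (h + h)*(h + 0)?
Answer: -9767200/761 ≈ -12835.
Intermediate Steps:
a(h) = 2*h**2 (a(h) = (2*h)*h = 2*h**2)
S(C) = 1024 (S(C) = (2*(-4)**2)**2 = (2*16)**2 = 32**2 = 1024)
w(M) = (1024 + M)/(2 + M) (w(M) = (1024 + M)/(M + 2) = (1024 + M)/(2 + M))
(-160/((-761/421)))*w(-9) = (-160/((-761/421)))*((1024 - 9)/(2 - 9)) = (-160/((-761*1/421)))*(1015/(-7)) = (-160/(-761/421))*(-1/7*1015) = -160*(-421/761)*(-145) = (67360/761)*(-145) = -9767200/761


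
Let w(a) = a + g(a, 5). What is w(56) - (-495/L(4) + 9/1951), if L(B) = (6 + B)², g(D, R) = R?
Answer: 2573189/39020 ≈ 65.945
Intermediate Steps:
w(a) = 5 + a (w(a) = a + 5 = 5 + a)
w(56) - (-495/L(4) + 9/1951) = (5 + 56) - (-495/(6 + 4)² + 9/1951) = 61 - (-495/(10²) + 9*(1/1951)) = 61 - (-495/100 + 9/1951) = 61 - (-495*1/100 + 9/1951) = 61 - (-99/20 + 9/1951) = 61 - 1*(-192969/39020) = 61 + 192969/39020 = 2573189/39020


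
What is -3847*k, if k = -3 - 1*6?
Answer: 34623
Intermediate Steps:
k = -9 (k = -3 - 6 = -9)
-3847*k = -3847*(-9) = 34623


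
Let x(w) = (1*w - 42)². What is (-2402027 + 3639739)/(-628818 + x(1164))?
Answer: 618856/315033 ≈ 1.9644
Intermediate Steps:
x(w) = (-42 + w)² (x(w) = (w - 42)² = (-42 + w)²)
(-2402027 + 3639739)/(-628818 + x(1164)) = (-2402027 + 3639739)/(-628818 + (-42 + 1164)²) = 1237712/(-628818 + 1122²) = 1237712/(-628818 + 1258884) = 1237712/630066 = 1237712*(1/630066) = 618856/315033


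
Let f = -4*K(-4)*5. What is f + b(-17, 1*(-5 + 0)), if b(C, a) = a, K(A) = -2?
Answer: 35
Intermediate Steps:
f = 40 (f = -4*(-2)*5 = 8*5 = 40)
f + b(-17, 1*(-5 + 0)) = 40 + 1*(-5 + 0) = 40 + 1*(-5) = 40 - 5 = 35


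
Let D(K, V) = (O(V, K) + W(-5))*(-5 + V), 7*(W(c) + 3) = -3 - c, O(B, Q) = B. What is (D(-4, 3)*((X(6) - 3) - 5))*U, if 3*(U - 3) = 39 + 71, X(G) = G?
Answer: 136/3 ≈ 45.333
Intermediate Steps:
W(c) = -24/7 - c/7 (W(c) = -3 + (-3 - c)/7 = -3 + (-3/7 - c/7) = -24/7 - c/7)
D(K, V) = (-5 + V)*(-19/7 + V) (D(K, V) = (V + (-24/7 - 1/7*(-5)))*(-5 + V) = (V + (-24/7 + 5/7))*(-5 + V) = (V - 19/7)*(-5 + V) = (-19/7 + V)*(-5 + V) = (-5 + V)*(-19/7 + V))
U = 119/3 (U = 3 + (39 + 71)/3 = 3 + (1/3)*110 = 3 + 110/3 = 119/3 ≈ 39.667)
(D(-4, 3)*((X(6) - 3) - 5))*U = ((95/7 + 3**2 - 54/7*3)*((6 - 3) - 5))*(119/3) = ((95/7 + 9 - 162/7)*(3 - 5))*(119/3) = -4/7*(-2)*(119/3) = (8/7)*(119/3) = 136/3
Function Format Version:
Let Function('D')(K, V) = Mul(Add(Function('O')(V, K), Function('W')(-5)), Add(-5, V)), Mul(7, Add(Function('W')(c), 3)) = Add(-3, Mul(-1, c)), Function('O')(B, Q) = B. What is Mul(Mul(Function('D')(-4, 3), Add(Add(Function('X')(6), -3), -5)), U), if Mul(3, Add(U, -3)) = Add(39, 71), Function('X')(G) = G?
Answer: Rational(136, 3) ≈ 45.333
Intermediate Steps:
Function('W')(c) = Add(Rational(-24, 7), Mul(Rational(-1, 7), c)) (Function('W')(c) = Add(-3, Mul(Rational(1, 7), Add(-3, Mul(-1, c)))) = Add(-3, Add(Rational(-3, 7), Mul(Rational(-1, 7), c))) = Add(Rational(-24, 7), Mul(Rational(-1, 7), c)))
Function('D')(K, V) = Mul(Add(-5, V), Add(Rational(-19, 7), V)) (Function('D')(K, V) = Mul(Add(V, Add(Rational(-24, 7), Mul(Rational(-1, 7), -5))), Add(-5, V)) = Mul(Add(V, Add(Rational(-24, 7), Rational(5, 7))), Add(-5, V)) = Mul(Add(V, Rational(-19, 7)), Add(-5, V)) = Mul(Add(Rational(-19, 7), V), Add(-5, V)) = Mul(Add(-5, V), Add(Rational(-19, 7), V)))
U = Rational(119, 3) (U = Add(3, Mul(Rational(1, 3), Add(39, 71))) = Add(3, Mul(Rational(1, 3), 110)) = Add(3, Rational(110, 3)) = Rational(119, 3) ≈ 39.667)
Mul(Mul(Function('D')(-4, 3), Add(Add(Function('X')(6), -3), -5)), U) = Mul(Mul(Add(Rational(95, 7), Pow(3, 2), Mul(Rational(-54, 7), 3)), Add(Add(6, -3), -5)), Rational(119, 3)) = Mul(Mul(Add(Rational(95, 7), 9, Rational(-162, 7)), Add(3, -5)), Rational(119, 3)) = Mul(Mul(Rational(-4, 7), -2), Rational(119, 3)) = Mul(Rational(8, 7), Rational(119, 3)) = Rational(136, 3)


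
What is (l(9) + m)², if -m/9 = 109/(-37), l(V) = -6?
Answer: 576081/1369 ≈ 420.80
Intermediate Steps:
m = 981/37 (m = -981/(-37) = -981*(-1)/37 = -9*(-109/37) = 981/37 ≈ 26.514)
(l(9) + m)² = (-6 + 981/37)² = (759/37)² = 576081/1369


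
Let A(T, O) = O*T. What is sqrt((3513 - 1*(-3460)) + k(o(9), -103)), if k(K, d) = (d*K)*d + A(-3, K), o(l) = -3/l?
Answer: sqrt(30939)/3 ≈ 58.632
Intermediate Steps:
k(K, d) = -3*K + K*d**2 (k(K, d) = (d*K)*d + K*(-3) = (K*d)*d - 3*K = K*d**2 - 3*K = -3*K + K*d**2)
sqrt((3513 - 1*(-3460)) + k(o(9), -103)) = sqrt((3513 - 1*(-3460)) + (-3/9)*(-3 + (-103)**2)) = sqrt((3513 + 3460) + (-3*1/9)*(-3 + 10609)) = sqrt(6973 - 1/3*10606) = sqrt(6973 - 10606/3) = sqrt(10313/3) = sqrt(30939)/3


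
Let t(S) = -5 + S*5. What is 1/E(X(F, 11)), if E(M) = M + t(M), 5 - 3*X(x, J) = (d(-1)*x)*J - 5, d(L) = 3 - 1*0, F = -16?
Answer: 1/1071 ≈ 0.00093371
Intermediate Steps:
d(L) = 3 (d(L) = 3 + 0 = 3)
X(x, J) = 10/3 - J*x (X(x, J) = 5/3 - ((3*x)*J - 5)/3 = 5/3 - (3*J*x - 5)/3 = 5/3 - (-5 + 3*J*x)/3 = 5/3 + (5/3 - J*x) = 10/3 - J*x)
t(S) = -5 + 5*S
E(M) = -5 + 6*M (E(M) = M + (-5 + 5*M) = -5 + 6*M)
1/E(X(F, 11)) = 1/(-5 + 6*(10/3 - 1*11*(-16))) = 1/(-5 + 6*(10/3 + 176)) = 1/(-5 + 6*(538/3)) = 1/(-5 + 1076) = 1/1071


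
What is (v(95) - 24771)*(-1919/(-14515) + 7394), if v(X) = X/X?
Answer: -531692156866/2903 ≈ -1.8315e+8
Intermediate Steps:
v(X) = 1
(v(95) - 24771)*(-1919/(-14515) + 7394) = (1 - 24771)*(-1919/(-14515) + 7394) = -24770*(-1919*(-1/14515) + 7394) = -24770*(1919/14515 + 7394) = -24770*107325829/14515 = -531692156866/2903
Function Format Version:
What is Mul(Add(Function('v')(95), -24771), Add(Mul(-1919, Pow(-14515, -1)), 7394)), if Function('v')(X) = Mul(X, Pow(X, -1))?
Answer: Rational(-531692156866, 2903) ≈ -1.8315e+8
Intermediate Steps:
Function('v')(X) = 1
Mul(Add(Function('v')(95), -24771), Add(Mul(-1919, Pow(-14515, -1)), 7394)) = Mul(Add(1, -24771), Add(Mul(-1919, Pow(-14515, -1)), 7394)) = Mul(-24770, Add(Mul(-1919, Rational(-1, 14515)), 7394)) = Mul(-24770, Add(Rational(1919, 14515), 7394)) = Mul(-24770, Rational(107325829, 14515)) = Rational(-531692156866, 2903)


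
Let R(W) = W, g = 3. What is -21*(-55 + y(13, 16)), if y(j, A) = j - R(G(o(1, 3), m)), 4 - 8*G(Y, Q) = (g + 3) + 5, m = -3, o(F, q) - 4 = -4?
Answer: 6909/8 ≈ 863.63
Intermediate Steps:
o(F, q) = 0 (o(F, q) = 4 - 4 = 0)
G(Y, Q) = -7/8 (G(Y, Q) = ½ - ((3 + 3) + 5)/8 = ½ - (6 + 5)/8 = ½ - ⅛*11 = ½ - 11/8 = -7/8)
y(j, A) = 7/8 + j (y(j, A) = j - 1*(-7/8) = j + 7/8 = 7/8 + j)
-21*(-55 + y(13, 16)) = -21*(-55 + (7/8 + 13)) = -21*(-55 + 111/8) = -21*(-329/8) = 6909/8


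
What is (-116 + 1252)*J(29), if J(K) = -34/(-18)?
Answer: 19312/9 ≈ 2145.8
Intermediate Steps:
J(K) = 17/9 (J(K) = -34*(-1/18) = 17/9)
(-116 + 1252)*J(29) = (-116 + 1252)*(17/9) = 1136*(17/9) = 19312/9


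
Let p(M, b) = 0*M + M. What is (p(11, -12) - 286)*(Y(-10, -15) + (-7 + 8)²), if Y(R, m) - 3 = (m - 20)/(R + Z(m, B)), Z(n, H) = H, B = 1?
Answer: -19525/9 ≈ -2169.4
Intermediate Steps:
p(M, b) = M (p(M, b) = 0 + M = M)
Y(R, m) = 3 + (-20 + m)/(1 + R) (Y(R, m) = 3 + (m - 20)/(R + 1) = 3 + (-20 + m)/(1 + R))
(p(11, -12) - 286)*(Y(-10, -15) + (-7 + 8)²) = (11 - 286)*((-17 - 15 + 3*(-10))/(1 - 10) + (-7 + 8)²) = -275*((-17 - 15 - 30)/(-9) + 1²) = -275*(-⅑*(-62) + 1) = -275*(62/9 + 1) = -275*71/9 = -19525/9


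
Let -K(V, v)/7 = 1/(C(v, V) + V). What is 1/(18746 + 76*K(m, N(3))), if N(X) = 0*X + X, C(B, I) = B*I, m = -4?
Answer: 4/75117 ≈ 5.3250e-5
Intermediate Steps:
N(X) = X (N(X) = 0 + X = X)
K(V, v) = -7/(V + V*v) (K(V, v) = -7/(v*V + V) = -7/(V*v + V) = -7/(V + V*v))
1/(18746 + 76*K(m, N(3))) = 1/(18746 + 76*(-7/(-4*(1 + 3)))) = 1/(18746 + 76*(-7*(-1/4)/4)) = 1/(18746 + 76*(-7*(-1/4)*1/4)) = 1/(18746 + 76*(7/16)) = 1/(18746 + 133/4) = 1/(75117/4) = 4/75117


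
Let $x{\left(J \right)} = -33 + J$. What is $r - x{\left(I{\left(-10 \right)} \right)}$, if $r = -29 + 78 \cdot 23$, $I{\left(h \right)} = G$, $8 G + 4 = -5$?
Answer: $\frac{14393}{8} \approx 1799.1$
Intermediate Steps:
$G = - \frac{9}{8}$ ($G = - \frac{1}{2} + \frac{1}{8} \left(-5\right) = - \frac{1}{2} - \frac{5}{8} = - \frac{9}{8} \approx -1.125$)
$I{\left(h \right)} = - \frac{9}{8}$
$r = 1765$ ($r = -29 + 1794 = 1765$)
$r - x{\left(I{\left(-10 \right)} \right)} = 1765 - \left(-33 - \frac{9}{8}\right) = 1765 - - \frac{273}{8} = 1765 + \frac{273}{8} = \frac{14393}{8}$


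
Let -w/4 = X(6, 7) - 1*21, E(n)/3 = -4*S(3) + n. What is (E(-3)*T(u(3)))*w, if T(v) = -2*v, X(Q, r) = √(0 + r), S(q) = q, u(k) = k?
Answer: 22680 - 1080*√7 ≈ 19823.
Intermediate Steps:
X(Q, r) = √r
E(n) = -36 + 3*n (E(n) = 3*(-4*3 + n) = 3*(-12 + n) = -36 + 3*n)
w = 84 - 4*√7 (w = -4*(√7 - 1*21) = -4*(√7 - 21) = -4*(-21 + √7) = 84 - 4*√7 ≈ 73.417)
(E(-3)*T(u(3)))*w = ((-36 + 3*(-3))*(-2*3))*(84 - 4*√7) = ((-36 - 9)*(-6))*(84 - 4*√7) = (-45*(-6))*(84 - 4*√7) = 270*(84 - 4*√7) = 22680 - 1080*√7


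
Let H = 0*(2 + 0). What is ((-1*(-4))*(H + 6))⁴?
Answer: 331776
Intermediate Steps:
H = 0 (H = 0*2 = 0)
((-1*(-4))*(H + 6))⁴ = ((-1*(-4))*(0 + 6))⁴ = (4*6)⁴ = 24⁴ = 331776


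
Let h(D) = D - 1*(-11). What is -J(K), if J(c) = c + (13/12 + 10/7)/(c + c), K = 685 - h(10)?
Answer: -74070739/111552 ≈ -664.00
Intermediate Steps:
h(D) = 11 + D (h(D) = D + 11 = 11 + D)
K = 664 (K = 685 - (11 + 10) = 685 - 1*21 = 685 - 21 = 664)
J(c) = c + 211/(168*c) (J(c) = c + (13*(1/12) + 10*(⅐))/((2*c)) = c + (13/12 + 10/7)*(1/(2*c)) = c + 211*(1/(2*c))/84 = c + 211/(168*c))
-J(K) = -(664 + (211/168)/664) = -(664 + (211/168)*(1/664)) = -(664 + 211/111552) = -1*74070739/111552 = -74070739/111552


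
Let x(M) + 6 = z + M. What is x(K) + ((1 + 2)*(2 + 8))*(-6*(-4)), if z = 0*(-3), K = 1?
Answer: 715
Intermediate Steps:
z = 0
x(M) = -6 + M (x(M) = -6 + (0 + M) = -6 + M)
x(K) + ((1 + 2)*(2 + 8))*(-6*(-4)) = (-6 + 1) + ((1 + 2)*(2 + 8))*(-6*(-4)) = -5 + (3*10)*24 = -5 + 30*24 = -5 + 720 = 715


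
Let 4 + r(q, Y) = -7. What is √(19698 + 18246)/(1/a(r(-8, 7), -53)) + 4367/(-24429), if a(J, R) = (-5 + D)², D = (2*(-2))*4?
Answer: -4367/24429 + 2646*√1054 ≈ 85903.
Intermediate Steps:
D = -16 (D = -4*4 = -16)
r(q, Y) = -11 (r(q, Y) = -4 - 7 = -11)
a(J, R) = 441 (a(J, R) = (-5 - 16)² = (-21)² = 441)
√(19698 + 18246)/(1/a(r(-8, 7), -53)) + 4367/(-24429) = √(19698 + 18246)/(1/441) + 4367/(-24429) = √37944/(1/441) + 4367*(-1/24429) = (6*√1054)*441 - 4367/24429 = 2646*√1054 - 4367/24429 = -4367/24429 + 2646*√1054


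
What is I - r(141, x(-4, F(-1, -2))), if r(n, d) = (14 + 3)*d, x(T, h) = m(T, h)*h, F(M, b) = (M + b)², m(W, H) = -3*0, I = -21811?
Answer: -21811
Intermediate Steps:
m(W, H) = 0
x(T, h) = 0 (x(T, h) = 0*h = 0)
r(n, d) = 17*d
I - r(141, x(-4, F(-1, -2))) = -21811 - 17*0 = -21811 - 1*0 = -21811 + 0 = -21811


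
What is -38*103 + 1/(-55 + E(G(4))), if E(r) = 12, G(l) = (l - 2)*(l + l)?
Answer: -168303/43 ≈ -3914.0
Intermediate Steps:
G(l) = 2*l*(-2 + l) (G(l) = (-2 + l)*(2*l) = 2*l*(-2 + l))
-38*103 + 1/(-55 + E(G(4))) = -38*103 + 1/(-55 + 12) = -3914 + 1/(-43) = -3914 - 1/43 = -168303/43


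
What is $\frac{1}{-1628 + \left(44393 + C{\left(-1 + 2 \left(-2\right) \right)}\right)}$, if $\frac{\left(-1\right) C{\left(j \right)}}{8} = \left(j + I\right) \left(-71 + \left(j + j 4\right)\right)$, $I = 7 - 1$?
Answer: $\frac{1}{43533} \approx 2.2971 \cdot 10^{-5}$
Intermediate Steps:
$I = 6$ ($I = 7 - 1 = 6$)
$C{\left(j \right)} = - 8 \left(-71 + 5 j\right) \left(6 + j\right)$ ($C{\left(j \right)} = - 8 \left(j + 6\right) \left(-71 + \left(j + j 4\right)\right) = - 8 \left(6 + j\right) \left(-71 + \left(j + 4 j\right)\right) = - 8 \left(6 + j\right) \left(-71 + 5 j\right) = - 8 \left(-71 + 5 j\right) \left(6 + j\right)$)
$\frac{1}{-1628 + \left(44393 + C{\left(-1 + 2 \left(-2\right) \right)}\right)} = \frac{1}{-1628 + \left(44393 + \left(3408 - 40 \left(-1 + 2 \left(-2\right)\right)^{2} + 328 \left(-1 + 2 \left(-2\right)\right)\right)\right)} = \frac{1}{-1628 + \left(44393 + \left(3408 - 40 \left(-1 - 4\right)^{2} + 328 \left(-1 - 4\right)\right)\right)} = \frac{1}{-1628 + \left(44393 + \left(3408 - 40 \left(-5\right)^{2} + 328 \left(-5\right)\right)\right)} = \frac{1}{-1628 + \left(44393 - -768\right)} = \frac{1}{-1628 + \left(44393 + 768\right)} = \frac{1}{-1628 + 45161} = \frac{1}{43533}$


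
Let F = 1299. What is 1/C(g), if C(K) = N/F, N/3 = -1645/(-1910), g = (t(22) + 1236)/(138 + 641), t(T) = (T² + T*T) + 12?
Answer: 165406/329 ≈ 502.75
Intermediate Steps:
t(T) = 12 + 2*T² (t(T) = (T² + T²) + 12 = 2*T² + 12 = 12 + 2*T²)
g = 2216/779 (g = ((12 + 2*22²) + 1236)/(138 + 641) = ((12 + 2*484) + 1236)/779 = ((12 + 968) + 1236)*(1/779) = (980 + 1236)*(1/779) = 2216*(1/779) = 2216/779 ≈ 2.8447)
N = 987/382 (N = 3*(-1645/(-1910)) = 3*(-1645*(-1/1910)) = 3*(329/382) = 987/382 ≈ 2.5838)
C(K) = 329/165406 (C(K) = (987/382)/1299 = (987/382)*(1/1299) = 329/165406)
1/C(g) = 1/(329/165406) = 165406/329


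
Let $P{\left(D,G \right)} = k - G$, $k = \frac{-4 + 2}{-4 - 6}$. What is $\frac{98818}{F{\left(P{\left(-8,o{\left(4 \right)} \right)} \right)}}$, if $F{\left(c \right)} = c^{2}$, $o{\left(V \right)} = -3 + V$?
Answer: $\frac{1235225}{8} \approx 1.544 \cdot 10^{5}$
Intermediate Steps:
$k = \frac{1}{5}$ ($k = - \frac{2}{-10} = \left(-2\right) \left(- \frac{1}{10}\right) = \frac{1}{5} \approx 0.2$)
$P{\left(D,G \right)} = \frac{1}{5} - G$
$\frac{98818}{F{\left(P{\left(-8,o{\left(4 \right)} \right)} \right)}} = \frac{98818}{\left(\frac{1}{5} - \left(-3 + 4\right)\right)^{2}} = \frac{98818}{\left(\frac{1}{5} - 1\right)^{2}} = \frac{98818}{\left(- \frac{4}{5}\right)^{2}} = \frac{98818}{\frac{16}{25}} = 98818 \cdot \frac{25}{16} = \frac{1235225}{8}$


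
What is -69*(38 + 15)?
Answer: -3657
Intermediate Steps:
-69*(38 + 15) = -69*53 = -1*3657 = -3657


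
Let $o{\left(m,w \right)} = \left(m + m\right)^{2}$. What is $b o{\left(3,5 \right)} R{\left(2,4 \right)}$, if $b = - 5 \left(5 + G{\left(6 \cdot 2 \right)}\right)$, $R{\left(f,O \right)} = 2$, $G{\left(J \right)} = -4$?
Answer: $-360$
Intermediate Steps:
$o{\left(m,w \right)} = 4 m^{2}$ ($o{\left(m,w \right)} = \left(2 m\right)^{2} = 4 m^{2}$)
$b = -5$ ($b = - 5 \left(5 - 4\right) = \left(-5\right) 1 = -5$)
$b o{\left(3,5 \right)} R{\left(2,4 \right)} = - 5 \cdot 4 \cdot 3^{2} \cdot 2 = - 5 \cdot 4 \cdot 9 \cdot 2 = \left(-5\right) 36 \cdot 2 = \left(-180\right) 2 = -360$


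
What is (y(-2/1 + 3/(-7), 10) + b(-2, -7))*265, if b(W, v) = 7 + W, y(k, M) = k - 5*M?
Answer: -87980/7 ≈ -12569.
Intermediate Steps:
(y(-2/1 + 3/(-7), 10) + b(-2, -7))*265 = (((-2/1 + 3/(-7)) - 5*10) + (7 - 2))*265 = (((-2*1 + 3*(-1/7)) - 50) + 5)*265 = (((-2 - 3/7) - 50) + 5)*265 = ((-17/7 - 50) + 5)*265 = (-367/7 + 5)*265 = -332/7*265 = -87980/7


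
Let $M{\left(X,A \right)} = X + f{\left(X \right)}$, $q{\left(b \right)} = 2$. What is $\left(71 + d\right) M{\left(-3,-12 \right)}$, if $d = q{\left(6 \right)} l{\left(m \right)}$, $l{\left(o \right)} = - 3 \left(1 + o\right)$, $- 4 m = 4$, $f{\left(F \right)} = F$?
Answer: $-426$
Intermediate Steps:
$M{\left(X,A \right)} = 2 X$ ($M{\left(X,A \right)} = X + X = 2 X$)
$m = -1$ ($m = \left(- \frac{1}{4}\right) 4 = -1$)
$l{\left(o \right)} = -3 - 3 o$
$d = 0$ ($d = 2 \left(-3 - -3\right) = 2 \left(-3 + 3\right) = 2 \cdot 0 = 0$)
$\left(71 + d\right) M{\left(-3,-12 \right)} = \left(71 + 0\right) 2 \left(-3\right) = 71 \left(-6\right) = -426$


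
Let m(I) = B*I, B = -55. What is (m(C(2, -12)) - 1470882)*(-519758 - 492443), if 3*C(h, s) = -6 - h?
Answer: 4466039325406/3 ≈ 1.4887e+12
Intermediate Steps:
C(h, s) = -2 - h/3 (C(h, s) = (-6 - h)/3 = -2 - h/3)
m(I) = -55*I
(m(C(2, -12)) - 1470882)*(-519758 - 492443) = (-55*(-2 - ⅓*2) - 1470882)*(-519758 - 492443) = (-55*(-2 - ⅔) - 1470882)*(-1012201) = (-55*(-8/3) - 1470882)*(-1012201) = (440/3 - 1470882)*(-1012201) = -4412206/3*(-1012201) = 4466039325406/3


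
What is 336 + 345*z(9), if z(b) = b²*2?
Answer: 56226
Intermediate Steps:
z(b) = 2*b²
336 + 345*z(9) = 336 + 345*(2*9²) = 336 + 345*(2*81) = 336 + 345*162 = 336 + 55890 = 56226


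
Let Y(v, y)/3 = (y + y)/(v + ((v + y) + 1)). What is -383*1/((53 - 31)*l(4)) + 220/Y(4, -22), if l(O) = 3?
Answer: 349/22 ≈ 15.864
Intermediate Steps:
Y(v, y) = 6*y/(1 + y + 2*v) (Y(v, y) = 3*((y + y)/(v + ((v + y) + 1))) = 3*((2*y)/(v + (1 + v + y))) = 3*((2*y)/(1 + y + 2*v)) = 3*(2*y/(1 + y + 2*v)) = 6*y/(1 + y + 2*v))
-383*1/((53 - 31)*l(4)) + 220/Y(4, -22) = -383*1/(3*(53 - 31)) + 220/((6*(-22)/(1 - 22 + 2*4))) = -383/(22*3) + 220/((6*(-22)/(1 - 22 + 8))) = -383/66 + 220/((6*(-22)/(-13))) = -383*1/66 + 220/((6*(-22)*(-1/13))) = -383/66 + 220/(132/13) = -383/66 + 220*(13/132) = -383/66 + 65/3 = 349/22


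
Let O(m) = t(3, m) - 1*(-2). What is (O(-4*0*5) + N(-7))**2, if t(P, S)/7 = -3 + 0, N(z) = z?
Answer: 676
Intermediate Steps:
t(P, S) = -21 (t(P, S) = 7*(-3 + 0) = 7*(-3) = -21)
O(m) = -19 (O(m) = -21 - 1*(-2) = -21 + 2 = -19)
(O(-4*0*5) + N(-7))**2 = (-19 - 7)**2 = (-26)**2 = 676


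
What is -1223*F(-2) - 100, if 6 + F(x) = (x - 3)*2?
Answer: 19468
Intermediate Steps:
F(x) = -12 + 2*x (F(x) = -6 + (x - 3)*2 = -6 + (-3 + x)*2 = -6 + (-6 + 2*x) = -12 + 2*x)
-1223*F(-2) - 100 = -1223*(-12 + 2*(-2)) - 100 = -1223*(-12 - 4) - 100 = -1223*(-16) - 100 = 19568 - 100 = 19468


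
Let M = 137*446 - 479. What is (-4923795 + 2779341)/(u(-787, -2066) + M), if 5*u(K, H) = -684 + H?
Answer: -164958/4621 ≈ -35.697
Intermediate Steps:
M = 60623 (M = 61102 - 479 = 60623)
u(K, H) = -684/5 + H/5 (u(K, H) = (-684 + H)/5 = -684/5 + H/5)
(-4923795 + 2779341)/(u(-787, -2066) + M) = (-4923795 + 2779341)/((-684/5 + (⅕)*(-2066)) + 60623) = -2144454/((-684/5 - 2066/5) + 60623) = -2144454/(-550 + 60623) = -2144454/60073 = -2144454*1/60073 = -164958/4621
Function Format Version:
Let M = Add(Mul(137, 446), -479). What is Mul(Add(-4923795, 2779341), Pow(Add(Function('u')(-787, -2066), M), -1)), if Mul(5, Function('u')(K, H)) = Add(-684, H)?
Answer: Rational(-164958, 4621) ≈ -35.697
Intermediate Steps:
M = 60623 (M = Add(61102, -479) = 60623)
Function('u')(K, H) = Add(Rational(-684, 5), Mul(Rational(1, 5), H)) (Function('u')(K, H) = Mul(Rational(1, 5), Add(-684, H)) = Add(Rational(-684, 5), Mul(Rational(1, 5), H)))
Mul(Add(-4923795, 2779341), Pow(Add(Function('u')(-787, -2066), M), -1)) = Mul(Add(-4923795, 2779341), Pow(Add(Add(Rational(-684, 5), Mul(Rational(1, 5), -2066)), 60623), -1)) = Mul(-2144454, Pow(Add(Add(Rational(-684, 5), Rational(-2066, 5)), 60623), -1)) = Mul(-2144454, Pow(Add(-550, 60623), -1)) = Mul(-2144454, Pow(60073, -1)) = Mul(-2144454, Rational(1, 60073)) = Rational(-164958, 4621)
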